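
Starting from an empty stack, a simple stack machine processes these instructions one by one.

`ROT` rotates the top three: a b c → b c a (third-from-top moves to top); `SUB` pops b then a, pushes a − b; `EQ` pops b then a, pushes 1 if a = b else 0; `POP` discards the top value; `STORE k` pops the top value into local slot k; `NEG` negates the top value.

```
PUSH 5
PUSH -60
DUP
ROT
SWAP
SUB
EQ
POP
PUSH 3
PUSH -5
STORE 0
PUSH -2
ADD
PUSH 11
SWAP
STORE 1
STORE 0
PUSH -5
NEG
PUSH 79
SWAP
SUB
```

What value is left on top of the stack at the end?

74

PUSH 5   -> 5
PUSH -60 -> 5 -60
DUP      -> 5 -60 -60
ROT      -> -60 -60 5
SWAP     -> -60 5 -60
SUB      -> -60 65
EQ       -> 0
POP      -> (empty)
PUSH 3   -> 3
PUSH -5  -> 3 -5
STORE 0  -> 3
PUSH -2  -> 3 -2
ADD      -> 1
PUSH 11  -> 1 11
SWAP     -> 11 1
STORE 1  -> 11
STORE 0  -> (empty)
PUSH -5  -> -5
NEG      -> 5
PUSH 79  -> 5 79
SWAP     -> 79 5
SUB      -> 74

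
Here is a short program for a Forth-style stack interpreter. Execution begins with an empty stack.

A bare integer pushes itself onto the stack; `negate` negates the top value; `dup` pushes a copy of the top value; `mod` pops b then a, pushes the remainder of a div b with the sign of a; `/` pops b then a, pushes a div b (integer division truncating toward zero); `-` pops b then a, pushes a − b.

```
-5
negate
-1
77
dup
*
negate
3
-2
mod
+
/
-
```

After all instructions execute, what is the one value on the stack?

5

-5     → [-5]
negate → [5]
-1     → [5, -1]
77     → [5, -1, 77]
dup    → [5, -1, 77, 77]
*      → [5, -1, 5929]
negate → [5, -1, -5929]
3      → [5, -1, -5929, 3]
-2     → [5, -1, -5929, 3, -2]
mod    → [5, -1, -5929, 1]
+      → [5, -1, -5928]
/      → [5, 0]
-      → [5]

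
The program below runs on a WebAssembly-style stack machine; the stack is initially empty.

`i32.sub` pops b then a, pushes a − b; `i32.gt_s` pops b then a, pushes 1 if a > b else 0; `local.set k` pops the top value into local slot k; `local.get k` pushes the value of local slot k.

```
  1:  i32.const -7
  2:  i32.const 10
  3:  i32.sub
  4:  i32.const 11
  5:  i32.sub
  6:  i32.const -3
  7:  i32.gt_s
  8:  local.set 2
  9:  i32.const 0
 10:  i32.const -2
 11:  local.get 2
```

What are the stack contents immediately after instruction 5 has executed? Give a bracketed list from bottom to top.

i32.const -7 : [-7]
i32.const 10 : [-7, 10]
i32.sub      : [-17]
i32.const 11 : [-17, 11]
i32.sub      : [-28]

[-28]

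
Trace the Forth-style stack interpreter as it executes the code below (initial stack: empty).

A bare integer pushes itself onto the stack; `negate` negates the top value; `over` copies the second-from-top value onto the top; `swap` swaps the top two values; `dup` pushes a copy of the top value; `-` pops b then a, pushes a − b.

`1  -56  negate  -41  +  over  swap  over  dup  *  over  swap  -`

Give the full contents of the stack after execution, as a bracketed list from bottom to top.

1      → 1
-56    → 1 -56
negate → 1 56
-41    → 1 56 -41
+      → 1 15
over   → 1 15 1
swap   → 1 1 15
over   → 1 1 15 1
dup    → 1 1 15 1 1
*      → 1 1 15 1
over   → 1 1 15 1 15
swap   → 1 1 15 15 1
-      → 1 1 15 14

[1, 1, 15, 14]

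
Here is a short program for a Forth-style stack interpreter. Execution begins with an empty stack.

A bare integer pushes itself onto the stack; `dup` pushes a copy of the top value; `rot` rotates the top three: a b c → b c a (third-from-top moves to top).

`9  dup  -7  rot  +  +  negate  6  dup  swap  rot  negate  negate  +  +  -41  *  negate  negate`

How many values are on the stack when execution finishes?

9       [9]
dup     [9, 9]
-7      [9, 9, -7]
rot     [9, -7, 9]
+       [9, 2]
+       [11]
negate  [-11]
6       [-11, 6]
dup     [-11, 6, 6]
swap    [-11, 6, 6]
rot     [6, 6, -11]
negate  [6, 6, 11]
negate  [6, 6, -11]
+       [6, -5]
+       [1]
-41     [1, -41]
*       [-41]
negate  [41]
negate  [-41]

1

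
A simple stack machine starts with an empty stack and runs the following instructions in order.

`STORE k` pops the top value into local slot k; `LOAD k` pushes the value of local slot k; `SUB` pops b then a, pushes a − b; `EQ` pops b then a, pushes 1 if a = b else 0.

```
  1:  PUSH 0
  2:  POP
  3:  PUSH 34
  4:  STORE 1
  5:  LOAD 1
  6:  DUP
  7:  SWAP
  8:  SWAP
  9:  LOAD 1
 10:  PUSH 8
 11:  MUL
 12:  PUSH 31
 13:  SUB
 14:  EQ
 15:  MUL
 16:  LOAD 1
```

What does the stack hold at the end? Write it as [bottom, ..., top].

[0, 34]

PUSH 0  → [0]
POP     → []
PUSH 34 → [34]
STORE 1 → []
LOAD 1  → [34]
DUP     → [34, 34]
SWAP    → [34, 34]
SWAP    → [34, 34]
LOAD 1  → [34, 34, 34]
PUSH 8  → [34, 34, 34, 8]
MUL     → [34, 34, 272]
PUSH 31 → [34, 34, 272, 31]
SUB     → [34, 34, 241]
EQ      → [34, 0]
MUL     → [0]
LOAD 1  → [0, 34]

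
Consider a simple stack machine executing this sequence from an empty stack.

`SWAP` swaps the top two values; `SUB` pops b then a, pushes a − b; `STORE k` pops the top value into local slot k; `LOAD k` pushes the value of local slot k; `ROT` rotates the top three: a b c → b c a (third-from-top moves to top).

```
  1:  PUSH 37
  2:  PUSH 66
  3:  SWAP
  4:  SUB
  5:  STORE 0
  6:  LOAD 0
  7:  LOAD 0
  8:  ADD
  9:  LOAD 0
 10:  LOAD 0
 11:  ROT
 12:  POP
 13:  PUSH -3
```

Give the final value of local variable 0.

29

PUSH 37  37
PUSH 66  37 66
SWAP     66 37
SUB      29
STORE 0  (empty)
LOAD 0   29
LOAD 0   29 29
ADD      58
LOAD 0   58 29
LOAD 0   58 29 29
ROT      29 29 58
POP      29 29
PUSH -3  29 29 -3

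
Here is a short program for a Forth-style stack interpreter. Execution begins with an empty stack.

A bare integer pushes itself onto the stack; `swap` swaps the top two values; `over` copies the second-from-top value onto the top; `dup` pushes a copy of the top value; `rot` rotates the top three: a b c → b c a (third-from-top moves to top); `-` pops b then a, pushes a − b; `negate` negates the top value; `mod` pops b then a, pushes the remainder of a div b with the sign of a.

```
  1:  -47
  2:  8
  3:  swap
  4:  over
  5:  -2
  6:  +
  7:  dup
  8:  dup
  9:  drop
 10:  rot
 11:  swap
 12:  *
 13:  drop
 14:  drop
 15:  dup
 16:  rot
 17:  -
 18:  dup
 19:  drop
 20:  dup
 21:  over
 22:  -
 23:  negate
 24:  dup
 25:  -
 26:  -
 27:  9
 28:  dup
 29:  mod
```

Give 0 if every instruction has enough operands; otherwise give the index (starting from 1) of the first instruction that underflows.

16

-47  → -47
8    → -47 8
swap → 8 -47
over → 8 -47 8
-2   → 8 -47 8 -2
+    → 8 -47 6
dup  → 8 -47 6 6
dup  → 8 -47 6 6 6
drop → 8 -47 6 6
rot  → 8 6 6 -47
swap → 8 6 -47 6
*    → 8 6 -282
drop → 8 6
drop → 8
dup  → 8 8
rot  — needs 3 operands, stack has 2 → underflow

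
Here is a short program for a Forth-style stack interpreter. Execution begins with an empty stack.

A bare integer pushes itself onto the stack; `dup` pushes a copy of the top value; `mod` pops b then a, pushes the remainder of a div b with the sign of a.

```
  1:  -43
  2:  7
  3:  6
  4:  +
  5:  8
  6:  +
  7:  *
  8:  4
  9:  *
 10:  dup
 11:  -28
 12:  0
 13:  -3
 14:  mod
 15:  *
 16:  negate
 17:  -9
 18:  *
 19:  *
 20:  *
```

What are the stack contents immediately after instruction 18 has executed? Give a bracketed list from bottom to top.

-43     [-43]
7       [-43, 7]
6       [-43, 7, 6]
+       [-43, 13]
8       [-43, 13, 8]
+       [-43, 21]
*       [-903]
4       [-903, 4]
*       [-3612]
dup     [-3612, -3612]
-28     [-3612, -3612, -28]
0       [-3612, -3612, -28, 0]
-3      [-3612, -3612, -28, 0, -3]
mod     [-3612, -3612, -28, 0]
*       [-3612, -3612, 0]
negate  [-3612, -3612, 0]
-9      [-3612, -3612, 0, -9]
*       [-3612, -3612, 0]

[-3612, -3612, 0]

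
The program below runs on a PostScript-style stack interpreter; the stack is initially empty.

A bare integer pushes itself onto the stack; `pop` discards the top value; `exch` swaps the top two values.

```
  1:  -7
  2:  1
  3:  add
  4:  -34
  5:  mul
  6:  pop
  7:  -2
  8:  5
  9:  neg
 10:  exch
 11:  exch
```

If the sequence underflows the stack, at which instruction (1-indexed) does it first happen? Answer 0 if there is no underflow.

-7   : [-7]
1    : [-7, 1]
add  : [-6]
-34  : [-6, -34]
mul  : [204]
pop  : []
-2   : [-2]
5    : [-2, 5]
neg  : [-2, -5]
exch : [-5, -2]
exch : [-2, -5]

0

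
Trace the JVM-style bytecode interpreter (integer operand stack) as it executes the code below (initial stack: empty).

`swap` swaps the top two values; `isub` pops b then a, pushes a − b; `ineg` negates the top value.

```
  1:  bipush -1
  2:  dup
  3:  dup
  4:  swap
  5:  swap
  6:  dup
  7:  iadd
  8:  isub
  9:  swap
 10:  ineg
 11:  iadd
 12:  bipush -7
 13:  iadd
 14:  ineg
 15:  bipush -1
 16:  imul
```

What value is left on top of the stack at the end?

-5

bipush -1 -> [-1]
dup       -> [-1, -1]
dup       -> [-1, -1, -1]
swap      -> [-1, -1, -1]
swap      -> [-1, -1, -1]
dup       -> [-1, -1, -1, -1]
iadd      -> [-1, -1, -2]
isub      -> [-1, 1]
swap      -> [1, -1]
ineg      -> [1, 1]
iadd      -> [2]
bipush -7 -> [2, -7]
iadd      -> [-5]
ineg      -> [5]
bipush -1 -> [5, -1]
imul      -> [-5]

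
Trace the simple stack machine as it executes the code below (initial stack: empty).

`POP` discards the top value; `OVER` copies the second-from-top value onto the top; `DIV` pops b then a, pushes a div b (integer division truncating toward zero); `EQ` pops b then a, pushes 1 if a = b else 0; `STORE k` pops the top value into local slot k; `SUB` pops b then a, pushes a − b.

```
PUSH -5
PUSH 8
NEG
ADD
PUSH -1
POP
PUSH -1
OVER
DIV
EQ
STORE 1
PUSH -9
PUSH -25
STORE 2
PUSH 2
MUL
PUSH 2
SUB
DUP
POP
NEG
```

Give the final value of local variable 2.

-25

PUSH -5  → [-5]
PUSH 8   → [-5, 8]
NEG      → [-5, -8]
ADD      → [-13]
PUSH -1  → [-13, -1]
POP      → [-13]
PUSH -1  → [-13, -1]
OVER     → [-13, -1, -13]
DIV      → [-13, 0]
EQ       → [0]
STORE 1  → []
PUSH -9  → [-9]
PUSH -25 → [-9, -25]
STORE 2  → [-9]
PUSH 2   → [-9, 2]
MUL      → [-18]
PUSH 2   → [-18, 2]
SUB      → [-20]
DUP      → [-20, -20]
POP      → [-20]
NEG      → [20]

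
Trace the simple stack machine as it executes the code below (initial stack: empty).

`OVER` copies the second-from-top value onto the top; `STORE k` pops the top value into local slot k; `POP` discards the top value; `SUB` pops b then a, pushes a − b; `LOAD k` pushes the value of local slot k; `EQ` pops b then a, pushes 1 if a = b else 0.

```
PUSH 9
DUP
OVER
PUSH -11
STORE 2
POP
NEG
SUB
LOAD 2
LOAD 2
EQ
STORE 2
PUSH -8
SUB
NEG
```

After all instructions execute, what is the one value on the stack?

PUSH 9   → 9
DUP      → 9 9
OVER     → 9 9 9
PUSH -11 → 9 9 9 -11
STORE 2  → 9 9 9
POP      → 9 9
NEG      → 9 -9
SUB      → 18
LOAD 2   → 18 -11
LOAD 2   → 18 -11 -11
EQ       → 18 1
STORE 2  → 18
PUSH -8  → 18 -8
SUB      → 26
NEG      → -26

-26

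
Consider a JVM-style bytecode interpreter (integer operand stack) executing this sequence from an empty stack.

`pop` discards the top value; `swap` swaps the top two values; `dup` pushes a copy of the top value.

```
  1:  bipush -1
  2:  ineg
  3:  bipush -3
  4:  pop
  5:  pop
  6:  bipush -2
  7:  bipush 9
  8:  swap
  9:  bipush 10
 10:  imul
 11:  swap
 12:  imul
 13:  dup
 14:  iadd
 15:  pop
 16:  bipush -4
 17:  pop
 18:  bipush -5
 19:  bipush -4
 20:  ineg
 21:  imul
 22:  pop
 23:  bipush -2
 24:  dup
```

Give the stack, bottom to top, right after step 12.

bipush -1 → [-1]
ineg      → [1]
bipush -3 → [1, -3]
pop       → [1]
pop       → []
bipush -2 → [-2]
bipush 9  → [-2, 9]
swap      → [9, -2]
bipush 10 → [9, -2, 10]
imul      → [9, -20]
swap      → [-20, 9]
imul      → [-180]

[-180]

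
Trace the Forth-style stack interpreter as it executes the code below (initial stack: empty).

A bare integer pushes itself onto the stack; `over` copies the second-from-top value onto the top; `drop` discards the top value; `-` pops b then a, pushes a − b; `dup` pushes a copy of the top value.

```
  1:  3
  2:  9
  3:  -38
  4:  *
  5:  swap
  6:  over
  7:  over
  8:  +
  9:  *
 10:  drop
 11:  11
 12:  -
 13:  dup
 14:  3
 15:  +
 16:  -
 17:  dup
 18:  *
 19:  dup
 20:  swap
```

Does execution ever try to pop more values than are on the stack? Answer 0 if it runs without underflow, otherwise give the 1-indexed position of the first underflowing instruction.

3    : [3]
9    : [3, 9]
-38  : [3, 9, -38]
*    : [3, -342]
swap : [-342, 3]
over : [-342, 3, -342]
over : [-342, 3, -342, 3]
+    : [-342, 3, -339]
*    : [-342, -1017]
drop : [-342]
11   : [-342, 11]
-    : [-353]
dup  : [-353, -353]
3    : [-353, -353, 3]
+    : [-353, -350]
-    : [-3]
dup  : [-3, -3]
*    : [9]
dup  : [9, 9]
swap : [9, 9]

0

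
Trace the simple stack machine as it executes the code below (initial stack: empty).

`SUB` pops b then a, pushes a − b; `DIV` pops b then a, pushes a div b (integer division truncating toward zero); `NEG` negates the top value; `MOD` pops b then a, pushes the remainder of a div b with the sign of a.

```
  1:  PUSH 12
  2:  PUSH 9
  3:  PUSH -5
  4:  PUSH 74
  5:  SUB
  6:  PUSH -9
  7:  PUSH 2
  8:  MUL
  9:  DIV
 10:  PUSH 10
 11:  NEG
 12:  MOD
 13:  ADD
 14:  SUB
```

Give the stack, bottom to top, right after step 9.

PUSH 12  [12]
PUSH 9   [12, 9]
PUSH -5  [12, 9, -5]
PUSH 74  [12, 9, -5, 74]
SUB      [12, 9, -79]
PUSH -9  [12, 9, -79, -9]
PUSH 2   [12, 9, -79, -9, 2]
MUL      [12, 9, -79, -18]
DIV      [12, 9, 4]

[12, 9, 4]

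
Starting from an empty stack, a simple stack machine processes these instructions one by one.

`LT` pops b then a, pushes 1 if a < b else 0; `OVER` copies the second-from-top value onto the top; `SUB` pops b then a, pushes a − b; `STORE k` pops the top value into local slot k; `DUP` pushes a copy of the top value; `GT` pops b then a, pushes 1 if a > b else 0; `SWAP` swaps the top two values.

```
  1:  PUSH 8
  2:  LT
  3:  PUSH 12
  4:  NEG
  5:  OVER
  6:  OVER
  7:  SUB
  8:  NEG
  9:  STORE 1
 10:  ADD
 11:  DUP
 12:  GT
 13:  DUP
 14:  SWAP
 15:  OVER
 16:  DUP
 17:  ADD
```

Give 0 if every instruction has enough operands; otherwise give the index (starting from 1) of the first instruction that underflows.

2

PUSH 8 → 8
LT  — needs 2 operands, stack has 1 → underflow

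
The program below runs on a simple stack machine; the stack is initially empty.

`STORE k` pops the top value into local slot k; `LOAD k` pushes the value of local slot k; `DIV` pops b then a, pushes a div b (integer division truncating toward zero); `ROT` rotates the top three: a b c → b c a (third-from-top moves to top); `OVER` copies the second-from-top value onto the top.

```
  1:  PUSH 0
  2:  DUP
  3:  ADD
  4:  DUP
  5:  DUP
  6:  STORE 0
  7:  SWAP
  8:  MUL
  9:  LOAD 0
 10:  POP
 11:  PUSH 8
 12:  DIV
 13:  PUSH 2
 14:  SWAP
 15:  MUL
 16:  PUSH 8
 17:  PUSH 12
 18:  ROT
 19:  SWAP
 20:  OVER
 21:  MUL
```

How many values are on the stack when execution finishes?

PUSH 0  : [0]
DUP     : [0, 0]
ADD     : [0]
DUP     : [0, 0]
DUP     : [0, 0, 0]
STORE 0 : [0, 0]
SWAP    : [0, 0]
MUL     : [0]
LOAD 0  : [0, 0]
POP     : [0]
PUSH 8  : [0, 8]
DIV     : [0]
PUSH 2  : [0, 2]
SWAP    : [2, 0]
MUL     : [0]
PUSH 8  : [0, 8]
PUSH 12 : [0, 8, 12]
ROT     : [8, 12, 0]
SWAP    : [8, 0, 12]
OVER    : [8, 0, 12, 0]
MUL     : [8, 0, 0]

3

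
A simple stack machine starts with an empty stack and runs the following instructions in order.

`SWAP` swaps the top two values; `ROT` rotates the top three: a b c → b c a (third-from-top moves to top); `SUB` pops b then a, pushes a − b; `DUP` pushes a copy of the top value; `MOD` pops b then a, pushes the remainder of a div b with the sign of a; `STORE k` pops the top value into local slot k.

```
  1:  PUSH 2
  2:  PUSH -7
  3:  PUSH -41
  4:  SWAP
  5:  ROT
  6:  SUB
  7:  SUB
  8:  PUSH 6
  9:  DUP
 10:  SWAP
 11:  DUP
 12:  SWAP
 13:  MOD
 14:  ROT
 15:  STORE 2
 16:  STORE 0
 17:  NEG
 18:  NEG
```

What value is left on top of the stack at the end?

6

PUSH 2   → 2
PUSH -7  → 2 -7
PUSH -41 → 2 -7 -41
SWAP     → 2 -41 -7
ROT      → -41 -7 2
SUB      → -41 -9
SUB      → -32
PUSH 6   → -32 6
DUP      → -32 6 6
SWAP     → -32 6 6
DUP      → -32 6 6 6
SWAP     → -32 6 6 6
MOD      → -32 6 0
ROT      → 6 0 -32
STORE 2  → 6 0
STORE 0  → 6
NEG      → -6
NEG      → 6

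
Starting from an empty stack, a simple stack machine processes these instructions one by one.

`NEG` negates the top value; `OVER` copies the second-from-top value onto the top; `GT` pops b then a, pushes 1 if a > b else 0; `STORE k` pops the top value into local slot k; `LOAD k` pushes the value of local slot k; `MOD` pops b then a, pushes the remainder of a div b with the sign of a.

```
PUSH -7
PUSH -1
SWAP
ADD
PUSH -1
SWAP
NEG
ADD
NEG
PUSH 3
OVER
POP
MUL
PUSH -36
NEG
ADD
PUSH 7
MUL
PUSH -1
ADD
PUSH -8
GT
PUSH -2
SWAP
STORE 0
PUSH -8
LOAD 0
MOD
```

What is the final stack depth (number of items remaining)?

2

PUSH -7  → [-7]
PUSH -1  → [-7, -1]
SWAP     → [-1, -7]
ADD      → [-8]
PUSH -1  → [-8, -1]
SWAP     → [-1, -8]
NEG      → [-1, 8]
ADD      → [7]
NEG      → [-7]
PUSH 3   → [-7, 3]
OVER     → [-7, 3, -7]
POP      → [-7, 3]
MUL      → [-21]
PUSH -36 → [-21, -36]
NEG      → [-21, 36]
ADD      → [15]
PUSH 7   → [15, 7]
MUL      → [105]
PUSH -1  → [105, -1]
ADD      → [104]
PUSH -8  → [104, -8]
GT       → [1]
PUSH -2  → [1, -2]
SWAP     → [-2, 1]
STORE 0  → [-2]
PUSH -8  → [-2, -8]
LOAD 0   → [-2, -8, 1]
MOD      → [-2, 0]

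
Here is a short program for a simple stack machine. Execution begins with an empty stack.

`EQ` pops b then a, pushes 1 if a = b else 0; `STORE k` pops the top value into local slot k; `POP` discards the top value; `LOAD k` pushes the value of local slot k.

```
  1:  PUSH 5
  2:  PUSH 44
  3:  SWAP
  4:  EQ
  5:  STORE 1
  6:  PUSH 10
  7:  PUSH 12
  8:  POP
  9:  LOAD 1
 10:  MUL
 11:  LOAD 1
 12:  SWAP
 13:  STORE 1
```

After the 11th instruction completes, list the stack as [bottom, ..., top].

[0, 0]

PUSH 5  : [5]
PUSH 44 : [5, 44]
SWAP    : [44, 5]
EQ      : [0]
STORE 1 : []
PUSH 10 : [10]
PUSH 12 : [10, 12]
POP     : [10]
LOAD 1  : [10, 0]
MUL     : [0]
LOAD 1  : [0, 0]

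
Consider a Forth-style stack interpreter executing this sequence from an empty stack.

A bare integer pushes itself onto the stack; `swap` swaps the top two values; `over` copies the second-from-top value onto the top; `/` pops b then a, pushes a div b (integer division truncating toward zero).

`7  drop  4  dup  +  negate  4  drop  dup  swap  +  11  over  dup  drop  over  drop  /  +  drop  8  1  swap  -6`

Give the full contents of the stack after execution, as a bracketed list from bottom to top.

[1, 8, -6]

7      -> [7]
drop   -> []
4      -> [4]
dup    -> [4, 4]
+      -> [8]
negate -> [-8]
4      -> [-8, 4]
drop   -> [-8]
dup    -> [-8, -8]
swap   -> [-8, -8]
+      -> [-16]
11     -> [-16, 11]
over   -> [-16, 11, -16]
dup    -> [-16, 11, -16, -16]
drop   -> [-16, 11, -16]
over   -> [-16, 11, -16, 11]
drop   -> [-16, 11, -16]
/      -> [-16, 0]
+      -> [-16]
drop   -> []
8      -> [8]
1      -> [8, 1]
swap   -> [1, 8]
-6     -> [1, 8, -6]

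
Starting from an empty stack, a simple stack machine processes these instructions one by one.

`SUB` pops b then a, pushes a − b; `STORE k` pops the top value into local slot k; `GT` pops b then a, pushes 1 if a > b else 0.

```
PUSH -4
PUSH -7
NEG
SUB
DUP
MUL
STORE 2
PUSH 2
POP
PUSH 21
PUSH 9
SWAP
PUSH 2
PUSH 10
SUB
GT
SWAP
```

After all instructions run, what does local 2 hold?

121

PUSH -4 -> -4
PUSH -7 -> -4 -7
NEG     -> -4 7
SUB     -> -11
DUP     -> -11 -11
MUL     -> 121
STORE 2 -> (empty)
PUSH 2  -> 2
POP     -> (empty)
PUSH 21 -> 21
PUSH 9  -> 21 9
SWAP    -> 9 21
PUSH 2  -> 9 21 2
PUSH 10 -> 9 21 2 10
SUB     -> 9 21 -8
GT      -> 9 1
SWAP    -> 1 9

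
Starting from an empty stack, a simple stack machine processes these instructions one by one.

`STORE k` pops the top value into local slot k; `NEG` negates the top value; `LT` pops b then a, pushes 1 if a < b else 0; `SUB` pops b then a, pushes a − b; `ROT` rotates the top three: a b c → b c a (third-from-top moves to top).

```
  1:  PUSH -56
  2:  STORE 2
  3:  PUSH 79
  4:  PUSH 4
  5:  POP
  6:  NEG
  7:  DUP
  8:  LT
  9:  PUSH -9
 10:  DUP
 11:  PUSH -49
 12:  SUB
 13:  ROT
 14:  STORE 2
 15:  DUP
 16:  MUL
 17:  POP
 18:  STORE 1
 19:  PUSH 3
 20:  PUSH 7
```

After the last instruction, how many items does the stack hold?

2

PUSH -56 : [-56]
STORE 2  : []
PUSH 79  : [79]
PUSH 4   : [79, 4]
POP      : [79]
NEG      : [-79]
DUP      : [-79, -79]
LT       : [0]
PUSH -9  : [0, -9]
DUP      : [0, -9, -9]
PUSH -49 : [0, -9, -9, -49]
SUB      : [0, -9, 40]
ROT      : [-9, 40, 0]
STORE 2  : [-9, 40]
DUP      : [-9, 40, 40]
MUL      : [-9, 1600]
POP      : [-9]
STORE 1  : []
PUSH 3   : [3]
PUSH 7   : [3, 7]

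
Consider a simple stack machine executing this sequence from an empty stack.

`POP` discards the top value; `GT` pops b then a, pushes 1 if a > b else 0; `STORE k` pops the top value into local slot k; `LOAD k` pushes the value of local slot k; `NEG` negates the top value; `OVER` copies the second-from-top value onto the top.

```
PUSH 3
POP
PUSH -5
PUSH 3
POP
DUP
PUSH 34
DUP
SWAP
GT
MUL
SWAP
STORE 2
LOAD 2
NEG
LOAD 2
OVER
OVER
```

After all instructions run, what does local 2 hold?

PUSH 3  → [3]
POP     → []
PUSH -5 → [-5]
PUSH 3  → [-5, 3]
POP     → [-5]
DUP     → [-5, -5]
PUSH 34 → [-5, -5, 34]
DUP     → [-5, -5, 34, 34]
SWAP    → [-5, -5, 34, 34]
GT      → [-5, -5, 0]
MUL     → [-5, 0]
SWAP    → [0, -5]
STORE 2 → [0]
LOAD 2  → [0, -5]
NEG     → [0, 5]
LOAD 2  → [0, 5, -5]
OVER    → [0, 5, -5, 5]
OVER    → [0, 5, -5, 5, -5]

-5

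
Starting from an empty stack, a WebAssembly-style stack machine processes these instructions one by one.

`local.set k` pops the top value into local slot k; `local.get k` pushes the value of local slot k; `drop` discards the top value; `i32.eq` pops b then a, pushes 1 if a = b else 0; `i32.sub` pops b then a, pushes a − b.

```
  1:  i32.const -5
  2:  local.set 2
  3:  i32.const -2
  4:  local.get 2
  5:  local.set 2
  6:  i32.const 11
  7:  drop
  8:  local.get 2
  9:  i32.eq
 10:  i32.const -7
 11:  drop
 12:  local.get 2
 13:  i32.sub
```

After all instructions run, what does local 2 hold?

i32.const -5  [-5]
local.set 2   []
i32.const -2  [-2]
local.get 2   [-2, -5]
local.set 2   [-2]
i32.const 11  [-2, 11]
drop          [-2]
local.get 2   [-2, -5]
i32.eq        [0]
i32.const -7  [0, -7]
drop          [0]
local.get 2   [0, -5]
i32.sub       [5]

-5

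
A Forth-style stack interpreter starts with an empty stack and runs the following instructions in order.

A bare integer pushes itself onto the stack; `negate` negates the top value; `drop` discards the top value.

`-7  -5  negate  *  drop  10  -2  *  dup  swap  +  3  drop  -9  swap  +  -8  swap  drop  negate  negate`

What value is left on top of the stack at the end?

-8

-7     → [-7]
-5     → [-7, -5]
negate → [-7, 5]
*      → [-35]
drop   → []
10     → [10]
-2     → [10, -2]
*      → [-20]
dup    → [-20, -20]
swap   → [-20, -20]
+      → [-40]
3      → [-40, 3]
drop   → [-40]
-9     → [-40, -9]
swap   → [-9, -40]
+      → [-49]
-8     → [-49, -8]
swap   → [-8, -49]
drop   → [-8]
negate → [8]
negate → [-8]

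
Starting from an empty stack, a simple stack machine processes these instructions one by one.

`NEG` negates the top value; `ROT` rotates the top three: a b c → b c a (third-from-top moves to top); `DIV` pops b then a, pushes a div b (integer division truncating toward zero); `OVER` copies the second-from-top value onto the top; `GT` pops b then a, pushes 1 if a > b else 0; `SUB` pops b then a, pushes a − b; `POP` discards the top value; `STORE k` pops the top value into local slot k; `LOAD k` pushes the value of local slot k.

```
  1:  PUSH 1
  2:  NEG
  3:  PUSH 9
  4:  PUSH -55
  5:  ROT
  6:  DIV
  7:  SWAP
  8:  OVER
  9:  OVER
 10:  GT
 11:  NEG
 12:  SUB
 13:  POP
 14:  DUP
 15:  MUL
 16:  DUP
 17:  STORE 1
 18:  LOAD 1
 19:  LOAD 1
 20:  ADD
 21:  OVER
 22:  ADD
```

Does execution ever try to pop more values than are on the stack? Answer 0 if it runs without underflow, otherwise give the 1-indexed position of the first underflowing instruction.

PUSH 1    1
NEG       -1
PUSH 9    -1 9
PUSH -55  -1 9 -55
ROT       9 -55 -1
DIV       9 55
SWAP      55 9
OVER      55 9 55
OVER      55 9 55 9
GT        55 9 1
NEG       55 9 -1
SUB       55 10
POP       55
DUP       55 55
MUL       3025
DUP       3025 3025
STORE 1   3025
LOAD 1    3025 3025
LOAD 1    3025 3025 3025
ADD       3025 6050
OVER      3025 6050 3025
ADD       3025 9075

0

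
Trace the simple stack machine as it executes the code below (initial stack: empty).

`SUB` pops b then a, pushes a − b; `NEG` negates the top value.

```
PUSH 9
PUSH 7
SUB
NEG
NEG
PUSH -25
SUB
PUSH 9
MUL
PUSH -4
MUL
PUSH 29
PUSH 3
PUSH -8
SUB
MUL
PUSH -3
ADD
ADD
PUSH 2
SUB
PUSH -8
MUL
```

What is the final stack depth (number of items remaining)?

PUSH 9   -> [9]
PUSH 7   -> [9, 7]
SUB      -> [2]
NEG      -> [-2]
NEG      -> [2]
PUSH -25 -> [2, -25]
SUB      -> [27]
PUSH 9   -> [27, 9]
MUL      -> [243]
PUSH -4  -> [243, -4]
MUL      -> [-972]
PUSH 29  -> [-972, 29]
PUSH 3   -> [-972, 29, 3]
PUSH -8  -> [-972, 29, 3, -8]
SUB      -> [-972, 29, 11]
MUL      -> [-972, 319]
PUSH -3  -> [-972, 319, -3]
ADD      -> [-972, 316]
ADD      -> [-656]
PUSH 2   -> [-656, 2]
SUB      -> [-658]
PUSH -8  -> [-658, -8]
MUL      -> [5264]

1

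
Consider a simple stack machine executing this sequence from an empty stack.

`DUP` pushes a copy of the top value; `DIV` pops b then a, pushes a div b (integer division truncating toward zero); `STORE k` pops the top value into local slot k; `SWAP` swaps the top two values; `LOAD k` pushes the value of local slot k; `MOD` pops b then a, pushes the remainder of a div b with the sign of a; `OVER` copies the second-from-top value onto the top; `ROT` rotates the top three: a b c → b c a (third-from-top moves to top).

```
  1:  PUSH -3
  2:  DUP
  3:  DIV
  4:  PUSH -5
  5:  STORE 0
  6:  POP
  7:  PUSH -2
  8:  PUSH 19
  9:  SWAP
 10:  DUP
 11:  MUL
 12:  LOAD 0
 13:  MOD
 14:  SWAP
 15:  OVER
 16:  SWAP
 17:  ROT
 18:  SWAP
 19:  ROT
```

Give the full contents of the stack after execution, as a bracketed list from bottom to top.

PUSH -3 -> -3
DUP     -> -3 -3
DIV     -> 1
PUSH -5 -> 1 -5
STORE 0 -> 1
POP     -> (empty)
PUSH -2 -> -2
PUSH 19 -> -2 19
SWAP    -> 19 -2
DUP     -> 19 -2 -2
MUL     -> 19 4
LOAD 0  -> 19 4 -5
MOD     -> 19 4
SWAP    -> 4 19
OVER    -> 4 19 4
SWAP    -> 4 4 19
ROT     -> 4 19 4
SWAP    -> 4 4 19
ROT     -> 4 19 4

[4, 19, 4]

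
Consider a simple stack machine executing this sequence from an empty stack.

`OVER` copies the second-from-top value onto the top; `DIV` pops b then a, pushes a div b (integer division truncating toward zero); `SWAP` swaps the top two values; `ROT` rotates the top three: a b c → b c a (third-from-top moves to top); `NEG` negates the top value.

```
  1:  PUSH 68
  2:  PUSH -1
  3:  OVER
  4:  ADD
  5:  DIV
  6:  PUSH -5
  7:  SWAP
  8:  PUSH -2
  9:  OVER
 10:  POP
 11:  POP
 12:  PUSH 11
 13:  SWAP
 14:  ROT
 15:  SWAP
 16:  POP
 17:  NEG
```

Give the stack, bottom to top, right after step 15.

[11, -5, 1]

PUSH 68 -> 68
PUSH -1 -> 68 -1
OVER    -> 68 -1 68
ADD     -> 68 67
DIV     -> 1
PUSH -5 -> 1 -5
SWAP    -> -5 1
PUSH -2 -> -5 1 -2
OVER    -> -5 1 -2 1
POP     -> -5 1 -2
POP     -> -5 1
PUSH 11 -> -5 1 11
SWAP    -> -5 11 1
ROT     -> 11 1 -5
SWAP    -> 11 -5 1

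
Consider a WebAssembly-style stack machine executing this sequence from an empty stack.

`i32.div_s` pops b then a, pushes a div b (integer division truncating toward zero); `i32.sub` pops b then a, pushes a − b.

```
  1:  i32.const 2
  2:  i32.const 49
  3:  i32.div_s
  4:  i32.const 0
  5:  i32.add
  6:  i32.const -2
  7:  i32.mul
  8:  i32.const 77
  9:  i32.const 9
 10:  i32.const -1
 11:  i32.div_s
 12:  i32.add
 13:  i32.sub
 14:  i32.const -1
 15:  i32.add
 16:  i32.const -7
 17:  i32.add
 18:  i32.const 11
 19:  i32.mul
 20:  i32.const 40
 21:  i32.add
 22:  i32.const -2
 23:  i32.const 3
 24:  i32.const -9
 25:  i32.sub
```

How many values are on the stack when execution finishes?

3

i32.const 2  -> [2]
i32.const 49 -> [2, 49]
i32.div_s    -> [0]
i32.const 0  -> [0, 0]
i32.add      -> [0]
i32.const -2 -> [0, -2]
i32.mul      -> [0]
i32.const 77 -> [0, 77]
i32.const 9  -> [0, 77, 9]
i32.const -1 -> [0, 77, 9, -1]
i32.div_s    -> [0, 77, -9]
i32.add      -> [0, 68]
i32.sub      -> [-68]
i32.const -1 -> [-68, -1]
i32.add      -> [-69]
i32.const -7 -> [-69, -7]
i32.add      -> [-76]
i32.const 11 -> [-76, 11]
i32.mul      -> [-836]
i32.const 40 -> [-836, 40]
i32.add      -> [-796]
i32.const -2 -> [-796, -2]
i32.const 3  -> [-796, -2, 3]
i32.const -9 -> [-796, -2, 3, -9]
i32.sub      -> [-796, -2, 12]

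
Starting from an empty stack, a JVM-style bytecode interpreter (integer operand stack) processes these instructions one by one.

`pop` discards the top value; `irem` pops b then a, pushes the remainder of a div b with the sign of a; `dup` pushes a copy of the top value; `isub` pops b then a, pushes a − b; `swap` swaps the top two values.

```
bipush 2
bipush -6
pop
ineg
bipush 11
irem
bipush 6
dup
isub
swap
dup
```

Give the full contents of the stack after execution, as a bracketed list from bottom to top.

[0, -2, -2]

bipush 2  -> [2]
bipush -6 -> [2, -6]
pop       -> [2]
ineg      -> [-2]
bipush 11 -> [-2, 11]
irem      -> [-2]
bipush 6  -> [-2, 6]
dup       -> [-2, 6, 6]
isub      -> [-2, 0]
swap      -> [0, -2]
dup       -> [0, -2, -2]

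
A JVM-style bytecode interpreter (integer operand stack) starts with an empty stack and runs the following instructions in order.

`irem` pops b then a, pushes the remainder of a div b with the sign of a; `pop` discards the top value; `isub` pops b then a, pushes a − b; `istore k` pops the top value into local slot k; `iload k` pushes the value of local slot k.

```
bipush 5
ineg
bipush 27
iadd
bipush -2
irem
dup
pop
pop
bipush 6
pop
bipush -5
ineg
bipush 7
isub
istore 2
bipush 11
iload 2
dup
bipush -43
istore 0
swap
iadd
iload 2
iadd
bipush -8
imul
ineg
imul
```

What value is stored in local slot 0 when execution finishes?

bipush 5   : 5
ineg       : -5
bipush 27  : -5 27
iadd       : 22
bipush -2  : 22 -2
irem       : 0
dup        : 0 0
pop        : 0
pop        : (empty)
bipush 6   : 6
pop        : (empty)
bipush -5  : -5
ineg       : 5
bipush 7   : 5 7
isub       : -2
istore 2   : (empty)
bipush 11  : 11
iload 2    : 11 -2
dup        : 11 -2 -2
bipush -43 : 11 -2 -2 -43
istore 0   : 11 -2 -2
swap       : 11 -2 -2
iadd       : 11 -4
iload 2    : 11 -4 -2
iadd       : 11 -6
bipush -8  : 11 -6 -8
imul       : 11 48
ineg       : 11 -48
imul       : -528

-43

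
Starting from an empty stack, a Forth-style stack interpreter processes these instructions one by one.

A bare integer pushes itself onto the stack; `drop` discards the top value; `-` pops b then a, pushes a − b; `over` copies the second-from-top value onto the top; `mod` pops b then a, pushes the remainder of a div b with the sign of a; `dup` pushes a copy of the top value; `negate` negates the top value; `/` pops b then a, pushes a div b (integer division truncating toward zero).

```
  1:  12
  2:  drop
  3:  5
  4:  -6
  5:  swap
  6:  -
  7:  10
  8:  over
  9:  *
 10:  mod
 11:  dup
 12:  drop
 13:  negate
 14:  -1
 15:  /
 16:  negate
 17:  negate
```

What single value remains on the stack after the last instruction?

-11

12     -> [12]
drop   -> []
5      -> [5]
-6     -> [5, -6]
swap   -> [-6, 5]
-      -> [-11]
10     -> [-11, 10]
over   -> [-11, 10, -11]
*      -> [-11, -110]
mod    -> [-11]
dup    -> [-11, -11]
drop   -> [-11]
negate -> [11]
-1     -> [11, -1]
/      -> [-11]
negate -> [11]
negate -> [-11]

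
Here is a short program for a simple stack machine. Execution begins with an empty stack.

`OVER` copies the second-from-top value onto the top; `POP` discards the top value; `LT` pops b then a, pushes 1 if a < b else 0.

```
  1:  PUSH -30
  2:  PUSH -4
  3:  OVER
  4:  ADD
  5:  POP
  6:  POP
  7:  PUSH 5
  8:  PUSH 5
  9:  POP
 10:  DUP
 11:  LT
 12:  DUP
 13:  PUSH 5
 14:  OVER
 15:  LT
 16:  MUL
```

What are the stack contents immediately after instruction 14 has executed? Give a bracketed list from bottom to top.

[0, 0, 5, 0]

PUSH -30 -> [-30]
PUSH -4  -> [-30, -4]
OVER     -> [-30, -4, -30]
ADD      -> [-30, -34]
POP      -> [-30]
POP      -> []
PUSH 5   -> [5]
PUSH 5   -> [5, 5]
POP      -> [5]
DUP      -> [5, 5]
LT       -> [0]
DUP      -> [0, 0]
PUSH 5   -> [0, 0, 5]
OVER     -> [0, 0, 5, 0]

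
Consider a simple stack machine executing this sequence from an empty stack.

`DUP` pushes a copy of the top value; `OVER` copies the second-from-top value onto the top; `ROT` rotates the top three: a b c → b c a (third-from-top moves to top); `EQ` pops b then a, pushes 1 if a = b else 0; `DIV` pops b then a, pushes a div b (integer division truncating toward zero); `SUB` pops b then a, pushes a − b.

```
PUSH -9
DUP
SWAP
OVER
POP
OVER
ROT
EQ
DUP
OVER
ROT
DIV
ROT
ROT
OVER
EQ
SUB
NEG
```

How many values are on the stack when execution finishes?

2

PUSH -9 → -9
DUP     → -9 -9
SWAP    → -9 -9
OVER    → -9 -9 -9
POP     → -9 -9
OVER    → -9 -9 -9
ROT     → -9 -9 -9
EQ      → -9 1
DUP     → -9 1 1
OVER    → -9 1 1 1
ROT     → -9 1 1 1
DIV     → -9 1 1
ROT     → 1 1 -9
ROT     → 1 -9 1
OVER    → 1 -9 1 -9
EQ      → 1 -9 0
SUB     → 1 -9
NEG     → 1 9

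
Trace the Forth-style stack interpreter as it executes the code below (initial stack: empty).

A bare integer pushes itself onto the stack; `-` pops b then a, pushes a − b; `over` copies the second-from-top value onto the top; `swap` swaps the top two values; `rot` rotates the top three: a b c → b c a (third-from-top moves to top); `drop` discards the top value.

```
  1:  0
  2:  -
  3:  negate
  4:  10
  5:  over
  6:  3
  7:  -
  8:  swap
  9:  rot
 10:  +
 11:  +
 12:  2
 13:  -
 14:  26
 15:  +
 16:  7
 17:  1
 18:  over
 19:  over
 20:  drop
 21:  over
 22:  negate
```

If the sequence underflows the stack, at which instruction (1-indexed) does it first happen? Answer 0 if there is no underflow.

2

0 -> [0]
-  — needs 2 operands, stack has 1 → underflow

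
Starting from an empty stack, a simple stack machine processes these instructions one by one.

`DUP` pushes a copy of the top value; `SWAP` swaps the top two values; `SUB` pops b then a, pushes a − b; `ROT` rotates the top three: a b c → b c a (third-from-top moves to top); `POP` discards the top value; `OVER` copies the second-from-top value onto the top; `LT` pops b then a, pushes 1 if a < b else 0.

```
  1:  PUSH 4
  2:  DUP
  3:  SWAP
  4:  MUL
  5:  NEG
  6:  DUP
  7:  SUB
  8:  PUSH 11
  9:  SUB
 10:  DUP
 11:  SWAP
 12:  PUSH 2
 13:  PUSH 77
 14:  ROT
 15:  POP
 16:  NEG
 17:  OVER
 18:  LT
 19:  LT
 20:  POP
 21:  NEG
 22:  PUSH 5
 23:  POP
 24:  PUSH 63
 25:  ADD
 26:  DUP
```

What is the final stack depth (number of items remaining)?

2

PUSH 4  : 4
DUP     : 4 4
SWAP    : 4 4
MUL     : 16
NEG     : -16
DUP     : -16 -16
SUB     : 0
PUSH 11 : 0 11
SUB     : -11
DUP     : -11 -11
SWAP    : -11 -11
PUSH 2  : -11 -11 2
PUSH 77 : -11 -11 2 77
ROT     : -11 2 77 -11
POP     : -11 2 77
NEG     : -11 2 -77
OVER    : -11 2 -77 2
LT      : -11 2 1
LT      : -11 0
POP     : -11
NEG     : 11
PUSH 5  : 11 5
POP     : 11
PUSH 63 : 11 63
ADD     : 74
DUP     : 74 74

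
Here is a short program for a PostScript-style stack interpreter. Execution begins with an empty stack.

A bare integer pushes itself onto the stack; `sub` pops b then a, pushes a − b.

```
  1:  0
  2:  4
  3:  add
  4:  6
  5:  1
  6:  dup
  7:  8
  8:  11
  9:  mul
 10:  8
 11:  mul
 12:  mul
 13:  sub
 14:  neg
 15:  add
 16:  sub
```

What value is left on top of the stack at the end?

0   → [0]
4   → [0, 4]
add → [4]
6   → [4, 6]
1   → [4, 6, 1]
dup → [4, 6, 1, 1]
8   → [4, 6, 1, 1, 8]
11  → [4, 6, 1, 1, 8, 11]
mul → [4, 6, 1, 1, 88]
8   → [4, 6, 1, 1, 88, 8]
mul → [4, 6, 1, 1, 704]
mul → [4, 6, 1, 704]
sub → [4, 6, -703]
neg → [4, 6, 703]
add → [4, 709]
sub → [-705]

-705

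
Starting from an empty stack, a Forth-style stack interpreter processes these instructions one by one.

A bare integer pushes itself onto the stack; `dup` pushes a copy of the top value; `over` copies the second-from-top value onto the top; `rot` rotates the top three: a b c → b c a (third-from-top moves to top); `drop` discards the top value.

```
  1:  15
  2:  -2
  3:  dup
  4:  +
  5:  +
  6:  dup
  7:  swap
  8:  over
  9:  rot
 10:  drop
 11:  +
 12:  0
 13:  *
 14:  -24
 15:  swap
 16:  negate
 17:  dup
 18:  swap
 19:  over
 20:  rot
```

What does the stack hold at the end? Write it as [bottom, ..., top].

15      15
-2      15 -2
dup     15 -2 -2
+       15 -4
+       11
dup     11 11
swap    11 11
over    11 11 11
rot     11 11 11
drop    11 11
+       22
0       22 0
*       0
-24     0 -24
swap    -24 0
negate  -24 0
dup     -24 0 0
swap    -24 0 0
over    -24 0 0 0
rot     -24 0 0 0

[-24, 0, 0, 0]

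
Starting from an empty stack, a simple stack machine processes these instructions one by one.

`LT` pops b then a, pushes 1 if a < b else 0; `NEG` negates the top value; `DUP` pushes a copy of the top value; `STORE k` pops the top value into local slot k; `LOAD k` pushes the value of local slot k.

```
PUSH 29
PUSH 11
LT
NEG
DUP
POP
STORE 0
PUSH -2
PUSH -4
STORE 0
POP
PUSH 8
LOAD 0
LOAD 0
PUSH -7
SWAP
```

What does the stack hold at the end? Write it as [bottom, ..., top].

[8, -4, -7, -4]

PUSH 29 : [29]
PUSH 11 : [29, 11]
LT      : [0]
NEG     : [0]
DUP     : [0, 0]
POP     : [0]
STORE 0 : []
PUSH -2 : [-2]
PUSH -4 : [-2, -4]
STORE 0 : [-2]
POP     : []
PUSH 8  : [8]
LOAD 0  : [8, -4]
LOAD 0  : [8, -4, -4]
PUSH -7 : [8, -4, -4, -7]
SWAP    : [8, -4, -7, -4]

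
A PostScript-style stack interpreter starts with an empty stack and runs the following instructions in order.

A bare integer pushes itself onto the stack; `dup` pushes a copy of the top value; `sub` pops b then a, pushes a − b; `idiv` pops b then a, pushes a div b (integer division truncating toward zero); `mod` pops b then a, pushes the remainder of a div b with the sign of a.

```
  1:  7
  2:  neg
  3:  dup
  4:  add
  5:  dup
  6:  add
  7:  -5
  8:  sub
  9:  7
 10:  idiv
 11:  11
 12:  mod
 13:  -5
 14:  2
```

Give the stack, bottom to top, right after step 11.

7    → [7]
neg  → [-7]
dup  → [-7, -7]
add  → [-14]
dup  → [-14, -14]
add  → [-28]
-5   → [-28, -5]
sub  → [-23]
7    → [-23, 7]
idiv → [-3]
11   → [-3, 11]

[-3, 11]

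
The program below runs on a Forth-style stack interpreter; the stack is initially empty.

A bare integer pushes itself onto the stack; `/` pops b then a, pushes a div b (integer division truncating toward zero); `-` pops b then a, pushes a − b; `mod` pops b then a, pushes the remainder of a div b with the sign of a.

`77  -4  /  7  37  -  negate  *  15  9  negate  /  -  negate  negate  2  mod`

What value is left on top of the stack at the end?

-1

77     → 77
-4     → 77 -4
/      → -19
7      → -19 7
37     → -19 7 37
-      → -19 -30
negate → -19 30
*      → -570
15     → -570 15
9      → -570 15 9
negate → -570 15 -9
/      → -570 -1
-      → -569
negate → 569
negate → -569
2      → -569 2
mod    → -1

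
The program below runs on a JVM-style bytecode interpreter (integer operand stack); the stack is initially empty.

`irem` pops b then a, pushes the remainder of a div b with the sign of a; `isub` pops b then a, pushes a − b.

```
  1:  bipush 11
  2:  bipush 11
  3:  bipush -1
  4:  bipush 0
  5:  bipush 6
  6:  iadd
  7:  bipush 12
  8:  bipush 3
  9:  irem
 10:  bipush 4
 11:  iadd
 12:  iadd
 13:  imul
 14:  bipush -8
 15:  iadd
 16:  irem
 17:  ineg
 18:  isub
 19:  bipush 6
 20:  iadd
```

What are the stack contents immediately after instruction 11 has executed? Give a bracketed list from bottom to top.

bipush 11 -> [11]
bipush 11 -> [11, 11]
bipush -1 -> [11, 11, -1]
bipush 0  -> [11, 11, -1, 0]
bipush 6  -> [11, 11, -1, 0, 6]
iadd      -> [11, 11, -1, 6]
bipush 12 -> [11, 11, -1, 6, 12]
bipush 3  -> [11, 11, -1, 6, 12, 3]
irem      -> [11, 11, -1, 6, 0]
bipush 4  -> [11, 11, -1, 6, 0, 4]
iadd      -> [11, 11, -1, 6, 4]

[11, 11, -1, 6, 4]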